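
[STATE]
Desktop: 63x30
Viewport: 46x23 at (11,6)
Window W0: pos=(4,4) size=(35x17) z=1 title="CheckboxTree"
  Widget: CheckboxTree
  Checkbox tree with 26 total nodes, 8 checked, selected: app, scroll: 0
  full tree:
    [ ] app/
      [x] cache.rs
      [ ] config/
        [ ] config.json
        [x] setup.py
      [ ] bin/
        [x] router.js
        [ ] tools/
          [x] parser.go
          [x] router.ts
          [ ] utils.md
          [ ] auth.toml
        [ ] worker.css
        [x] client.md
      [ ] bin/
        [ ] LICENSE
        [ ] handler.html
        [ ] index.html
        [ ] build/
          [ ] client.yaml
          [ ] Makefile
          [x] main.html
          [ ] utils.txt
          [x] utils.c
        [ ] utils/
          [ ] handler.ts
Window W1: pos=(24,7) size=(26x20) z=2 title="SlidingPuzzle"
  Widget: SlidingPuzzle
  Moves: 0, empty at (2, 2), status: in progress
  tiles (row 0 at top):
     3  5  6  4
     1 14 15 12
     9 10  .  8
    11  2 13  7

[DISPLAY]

───────────────────────────┨                  
pp/          ┏━━━━━━━━━━━━━━━━━━━━━━━━┓       
 cache.rs    ┃ SlidingPuzzle          ┃       
 config/     ┠────────────────────────┨       
 ] config.jso┃┌────┬────┬────┬────┐   ┃       
x] setup.py  ┃│  3 │  5 │  6 │  4 │   ┃       
 bin/        ┃├────┼────┼────┼────┤   ┃       
x] router.js ┃│  1 │ 14 │ 15 │ 12 │   ┃       
-] tools/    ┃├────┼────┼────┼────┤   ┃       
 [x] parser.g┃│  9 │ 10 │    │  8 │   ┃       
 [x] router.t┃├────┼────┼────┼────┤   ┃       
 [ ] utils.md┃│ 11 │  2 │ 13 │  7 │   ┃       
 [ ] auth.tom┃└────┴────┴────┴────┘   ┃       
 ] worker.css┃Moves: 0                ┃       
━━━━━━━━━━━━━┃                        ┃       
             ┃                        ┃       
             ┃                        ┃       
             ┃                        ┃       
             ┃                        ┃       
             ┃                        ┃       
             ┗━━━━━━━━━━━━━━━━━━━━━━━━┛       
                                              
                                              


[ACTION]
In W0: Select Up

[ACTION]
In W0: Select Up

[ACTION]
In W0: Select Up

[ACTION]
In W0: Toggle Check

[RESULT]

───────────────────────────┨                  
pp/          ┏━━━━━━━━━━━━━━━━━━━━━━━━┓       
 cache.rs    ┃ SlidingPuzzle          ┃       
 config/     ┠────────────────────────┨       
x] config.jso┃┌────┬────┬────┬────┐   ┃       
x] setup.py  ┃│  3 │  5 │  6 │  4 │   ┃       
 bin/        ┃├────┼────┼────┼────┤   ┃       
x] router.js ┃│  1 │ 14 │ 15 │ 12 │   ┃       
x] tools/    ┃├────┼────┼────┼────┤   ┃       
 [x] parser.g┃│  9 │ 10 │    │  8 │   ┃       
 [x] router.t┃├────┼────┼────┼────┤   ┃       
 [x] utils.md┃│ 11 │  2 │ 13 │  7 │   ┃       
 [x] auth.tom┃└────┴────┴────┴────┘   ┃       
x] worker.css┃Moves: 0                ┃       
━━━━━━━━━━━━━┃                        ┃       
             ┃                        ┃       
             ┃                        ┃       
             ┃                        ┃       
             ┃                        ┃       
             ┃                        ┃       
             ┗━━━━━━━━━━━━━━━━━━━━━━━━┛       
                                              
                                              


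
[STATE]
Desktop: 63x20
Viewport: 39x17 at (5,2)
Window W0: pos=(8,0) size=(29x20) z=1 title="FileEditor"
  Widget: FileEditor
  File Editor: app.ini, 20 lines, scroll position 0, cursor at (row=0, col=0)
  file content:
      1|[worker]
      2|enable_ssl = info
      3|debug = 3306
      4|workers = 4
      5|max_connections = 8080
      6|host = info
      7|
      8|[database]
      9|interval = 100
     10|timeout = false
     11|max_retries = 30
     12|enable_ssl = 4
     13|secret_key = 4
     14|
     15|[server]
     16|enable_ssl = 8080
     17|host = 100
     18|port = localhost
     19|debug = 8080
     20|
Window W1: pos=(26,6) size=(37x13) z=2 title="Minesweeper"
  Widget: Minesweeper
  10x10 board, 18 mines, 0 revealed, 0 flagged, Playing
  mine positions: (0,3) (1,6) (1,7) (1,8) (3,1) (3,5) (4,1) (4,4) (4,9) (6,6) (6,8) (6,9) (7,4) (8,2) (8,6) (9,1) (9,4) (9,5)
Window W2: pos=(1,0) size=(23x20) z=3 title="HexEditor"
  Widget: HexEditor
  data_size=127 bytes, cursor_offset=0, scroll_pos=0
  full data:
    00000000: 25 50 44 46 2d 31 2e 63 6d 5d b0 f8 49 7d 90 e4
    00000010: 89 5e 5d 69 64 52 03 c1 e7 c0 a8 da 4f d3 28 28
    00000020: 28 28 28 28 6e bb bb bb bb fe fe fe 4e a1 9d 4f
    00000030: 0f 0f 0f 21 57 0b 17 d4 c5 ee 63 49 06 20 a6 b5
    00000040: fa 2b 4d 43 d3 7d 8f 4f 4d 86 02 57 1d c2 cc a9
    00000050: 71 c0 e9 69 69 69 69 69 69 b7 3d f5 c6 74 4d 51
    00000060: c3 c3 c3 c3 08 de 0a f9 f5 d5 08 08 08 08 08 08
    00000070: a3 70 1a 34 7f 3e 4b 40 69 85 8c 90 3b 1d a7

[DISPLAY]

──────────────────┨────────────┨       
00000  25 50 44 46┃           ▲┃       
00010  89 5e 5d 69┃fo         █┃       
00020  28 28 28 28┃           ░┃       
00030  0f 0f 0f 21┃  ┏━━━━━━━━━━━━━━━━━
00040  fa 2b 4d 43┃ =┃ Minesweeper     
00050  71 c0 e9 69┃  ┠─────────────────
00060  c3 c3 c3 c3┃  ┃■■■■■■■■■■       
00070  a3 70 1a 34┃  ┃■■■■■■■■■■       
                  ┃  ┃■■■■■■■■■■       
                  ┃  ┃■■■■■■■■■■       
                  ┃0 ┃■■■■■■■■■■       
                  ┃  ┃■■■■■■■■■■       
                  ┃  ┃■■■■■■■■■■       
                  ┃  ┃■■■■■■■■■■       
                  ┃  ┃■■■■■■■■■■       
                  ┃80┗━━━━━━━━━━━━━━━━━


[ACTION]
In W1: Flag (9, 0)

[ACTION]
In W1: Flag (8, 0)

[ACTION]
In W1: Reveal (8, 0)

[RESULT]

──────────────────┨────────────┨       
00000  25 50 44 46┃           ▲┃       
00010  89 5e 5d 69┃fo         █┃       
00020  28 28 28 28┃           ░┃       
00030  0f 0f 0f 21┃  ┏━━━━━━━━━━━━━━━━━
00040  fa 2b 4d 43┃ =┃ Minesweeper     
00050  71 c0 e9 69┃  ┠─────────────────
00060  c3 c3 c3 c3┃  ┃■■■■■■■■■■       
00070  a3 70 1a 34┃  ┃■■■■■■■■■■       
                  ┃  ┃■■■■■■■■■■       
                  ┃  ┃■■■■■■■■■■       
                  ┃0 ┃■■■■■■■■■■       
                  ┃  ┃■■■■■■■■■■       
                  ┃  ┃■■■■■■■■■■       
                  ┃  ┃■■■■■■■■■■       
                  ┃  ┃⚑■■■■■■■■■       
                  ┃80┗━━━━━━━━━━━━━━━━━


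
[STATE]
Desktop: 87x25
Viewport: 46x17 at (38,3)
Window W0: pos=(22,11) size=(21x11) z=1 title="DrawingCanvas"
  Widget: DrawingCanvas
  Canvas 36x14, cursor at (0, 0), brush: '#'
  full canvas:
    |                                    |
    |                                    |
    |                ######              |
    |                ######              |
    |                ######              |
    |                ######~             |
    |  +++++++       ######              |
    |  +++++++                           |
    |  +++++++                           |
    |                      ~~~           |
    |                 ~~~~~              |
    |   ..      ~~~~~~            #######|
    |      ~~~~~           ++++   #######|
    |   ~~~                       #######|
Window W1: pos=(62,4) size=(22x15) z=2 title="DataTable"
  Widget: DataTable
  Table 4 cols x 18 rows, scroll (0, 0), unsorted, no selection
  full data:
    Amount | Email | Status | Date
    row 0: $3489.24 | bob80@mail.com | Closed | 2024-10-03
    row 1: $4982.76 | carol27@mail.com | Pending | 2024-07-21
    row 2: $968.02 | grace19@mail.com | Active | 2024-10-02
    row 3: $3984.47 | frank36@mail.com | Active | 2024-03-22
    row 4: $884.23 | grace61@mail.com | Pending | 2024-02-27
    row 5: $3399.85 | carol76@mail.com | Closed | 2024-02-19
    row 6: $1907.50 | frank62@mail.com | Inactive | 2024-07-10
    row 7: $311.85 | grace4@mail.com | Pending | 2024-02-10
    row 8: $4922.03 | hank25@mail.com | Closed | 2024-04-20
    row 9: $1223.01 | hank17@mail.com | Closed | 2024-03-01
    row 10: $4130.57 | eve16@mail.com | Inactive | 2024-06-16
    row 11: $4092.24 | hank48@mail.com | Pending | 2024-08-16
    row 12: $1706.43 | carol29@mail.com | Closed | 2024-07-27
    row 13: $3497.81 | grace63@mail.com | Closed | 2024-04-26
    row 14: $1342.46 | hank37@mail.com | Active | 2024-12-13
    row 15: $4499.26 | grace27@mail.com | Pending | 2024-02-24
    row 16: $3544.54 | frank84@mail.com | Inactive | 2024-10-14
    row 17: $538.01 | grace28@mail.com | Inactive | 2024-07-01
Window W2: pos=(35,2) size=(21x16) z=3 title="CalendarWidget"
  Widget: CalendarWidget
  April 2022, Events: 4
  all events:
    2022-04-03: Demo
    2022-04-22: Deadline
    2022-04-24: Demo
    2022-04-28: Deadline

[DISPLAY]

alendarWidget    ┃                            
─────────────────┨      ┏━━━━━━━━━━━━━━━━━━━━┓
   April 2022    ┃      ┃ DataTable          ┃
 Tu We Th Fr Sa S┃      ┠────────────────────┨
           1  2  ┃      ┃Amount  │Email      ┃
  5  6  7  8  9 1┃      ┃────────┼───────────┃
 12 13 14 15 16 1┃      ┃$3489.24│bob80@mail.┃
 19 20 21 22* 23 ┃      ┃$4982.76│carol27@mai┃
 26 27 28* 29 30 ┃      ┃$968.02 │grace19@mai┃
                 ┃      ┃$3984.47│frank36@mai┃
                 ┃      ┃$884.23 │grace61@mai┃
                 ┃      ┃$3399.85│carol76@mai┃
                 ┃      ┃$1907.50│frank62@mai┃
                 ┃      ┃$311.85 │grace4@mail┃
━━━━━━━━━━━━━━━━━┛      ┃$4922.03│hank25@mail┃
 ###┃                   ┗━━━━━━━━━━━━━━━━━━━━┛
 ###┃                                         


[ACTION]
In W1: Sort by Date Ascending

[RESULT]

alendarWidget    ┃                            
─────────────────┨      ┏━━━━━━━━━━━━━━━━━━━━┓
   April 2022    ┃      ┃ DataTable          ┃
 Tu We Th Fr Sa S┃      ┠────────────────────┨
           1  2  ┃      ┃Amount  │Email      ┃
  5  6  7  8  9 1┃      ┃────────┼───────────┃
 12 13 14 15 16 1┃      ┃$311.85 │grace4@mail┃
 19 20 21 22* 23 ┃      ┃$3399.85│carol76@mai┃
 26 27 28* 29 30 ┃      ┃$4499.26│grace27@mai┃
                 ┃      ┃$884.23 │grace61@mai┃
                 ┃      ┃$1223.01│hank17@mail┃
                 ┃      ┃$3984.47│frank36@mai┃
                 ┃      ┃$4922.03│hank25@mail┃
                 ┃      ┃$3497.81│grace63@mai┃
━━━━━━━━━━━━━━━━━┛      ┃$4130.57│eve16@mail.┃
 ###┃                   ┗━━━━━━━━━━━━━━━━━━━━┛
 ###┃                                         


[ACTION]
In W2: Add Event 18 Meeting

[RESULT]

alendarWidget    ┃                            
─────────────────┨      ┏━━━━━━━━━━━━━━━━━━━━┓
   April 2022    ┃      ┃ DataTable          ┃
 Tu We Th Fr Sa S┃      ┠────────────────────┨
           1  2  ┃      ┃Amount  │Email      ┃
  5  6  7  8  9 1┃      ┃────────┼───────────┃
 12 13 14 15 16 1┃      ┃$311.85 │grace4@mail┃
* 19 20 21 22* 23┃      ┃$3399.85│carol76@mai┃
 26 27 28* 29 30 ┃      ┃$4499.26│grace27@mai┃
                 ┃      ┃$884.23 │grace61@mai┃
                 ┃      ┃$1223.01│hank17@mail┃
                 ┃      ┃$3984.47│frank36@mai┃
                 ┃      ┃$4922.03│hank25@mail┃
                 ┃      ┃$3497.81│grace63@mai┃
━━━━━━━━━━━━━━━━━┛      ┃$4130.57│eve16@mail.┃
 ###┃                   ┗━━━━━━━━━━━━━━━━━━━━┛
 ###┃                                         


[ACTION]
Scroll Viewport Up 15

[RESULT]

                                              
                                              
━━━━━━━━━━━━━━━━━┓                            
alendarWidget    ┃                            
─────────────────┨      ┏━━━━━━━━━━━━━━━━━━━━┓
   April 2022    ┃      ┃ DataTable          ┃
 Tu We Th Fr Sa S┃      ┠────────────────────┨
           1  2  ┃      ┃Amount  │Email      ┃
  5  6  7  8  9 1┃      ┃────────┼───────────┃
 12 13 14 15 16 1┃      ┃$311.85 │grace4@mail┃
* 19 20 21 22* 23┃      ┃$3399.85│carol76@mai┃
 26 27 28* 29 30 ┃      ┃$4499.26│grace27@mai┃
                 ┃      ┃$884.23 │grace61@mai┃
                 ┃      ┃$1223.01│hank17@mail┃
                 ┃      ┃$3984.47│frank36@mai┃
                 ┃      ┃$4922.03│hank25@mail┃
                 ┃      ┃$3497.81│grace63@mai┃


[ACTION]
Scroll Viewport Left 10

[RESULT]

                                              
                                              
       ┏━━━━━━━━━━━━━━━━━━━┓                  
       ┃ CalendarWidget    ┃                  
       ┠───────────────────┨      ┏━━━━━━━━━━━
       ┃     April 2022    ┃      ┃ DataTable 
       ┃Mo Tu We Th Fr Sa S┃      ┠───────────
       ┃             1  2  ┃      ┃Amount  │Em
       ┃ 4  5  6  7  8  9 1┃      ┃────────┼──
       ┃11 12 13 14 15 16 1┃      ┃$311.85 │gr
       ┃18* 19 20 21 22* 23┃      ┃$3399.85│ca
━━━━━━━┃25 26 27 28* 29 30 ┃      ┃$4499.26│gr
ingCanv┃                   ┃      ┃$884.23 │gr
───────┃                   ┃      ┃$1223.01│ha
       ┃                   ┃      ┃$3984.47│fr
       ┃                   ┃      ┃$4922.03│ha
       ┃                   ┃      ┃$3497.81│gr


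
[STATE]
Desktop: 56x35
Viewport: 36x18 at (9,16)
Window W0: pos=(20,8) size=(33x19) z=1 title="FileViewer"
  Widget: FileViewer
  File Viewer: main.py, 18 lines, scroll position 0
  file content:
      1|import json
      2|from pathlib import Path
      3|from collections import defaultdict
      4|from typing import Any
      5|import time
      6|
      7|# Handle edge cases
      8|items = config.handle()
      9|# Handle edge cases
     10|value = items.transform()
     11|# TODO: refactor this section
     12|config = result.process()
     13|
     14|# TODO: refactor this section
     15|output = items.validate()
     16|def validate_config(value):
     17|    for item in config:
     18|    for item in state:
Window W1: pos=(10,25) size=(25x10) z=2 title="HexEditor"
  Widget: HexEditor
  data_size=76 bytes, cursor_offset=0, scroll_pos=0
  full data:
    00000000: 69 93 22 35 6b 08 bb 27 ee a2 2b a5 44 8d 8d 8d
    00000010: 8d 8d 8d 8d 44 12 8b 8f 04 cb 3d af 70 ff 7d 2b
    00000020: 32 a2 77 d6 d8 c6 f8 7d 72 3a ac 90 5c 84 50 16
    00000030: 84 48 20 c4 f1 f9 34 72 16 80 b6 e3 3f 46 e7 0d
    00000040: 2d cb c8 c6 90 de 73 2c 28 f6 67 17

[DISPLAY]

           ┃                        
           ┃# Handle edge cases     
           ┃items = config.handle() 
           ┃# Handle edge cases     
           ┃value = items.transform(
           ┃# TODO: refactor this se
           ┃config = result.process(
           ┃                        
           ┃# TODO: refactor this se
 ┏━━━━━━━━━━━━━━━━━━━━━━━┓.validate(
 ┃ HexEditor             ┃━━━━━━━━━━
 ┠───────────────────────┨          
 ┃00000000  69 93 22 35 6┃          
 ┃00000010  8d 8d 8d 8d 4┃          
 ┃00000020  32 a2 77 d6 d┃          
 ┃00000030  84 48 20 c4 f┃          
 ┃00000040  2d cb c8 c6 9┃          
 ┃                       ┃          


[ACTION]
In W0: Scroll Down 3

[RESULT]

           ┃# Handle edge cases     
           ┃value = items.transform(
           ┃# TODO: refactor this se
           ┃config = result.process(
           ┃                        
           ┃# TODO: refactor this se
           ┃output = items.validate(
           ┃def validate_config(valu
           ┃    for item in config: 
 ┏━━━━━━━━━━━━━━━━━━━━━━━┓n state:  
 ┃ HexEditor             ┃━━━━━━━━━━
 ┠───────────────────────┨          
 ┃00000000  69 93 22 35 6┃          
 ┃00000010  8d 8d 8d 8d 4┃          
 ┃00000020  32 a2 77 d6 d┃          
 ┃00000030  84 48 20 c4 f┃          
 ┃00000040  2d cb c8 c6 9┃          
 ┃                       ┃          


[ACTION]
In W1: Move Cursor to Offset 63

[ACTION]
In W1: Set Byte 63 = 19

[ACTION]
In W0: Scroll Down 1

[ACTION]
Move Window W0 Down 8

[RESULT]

           ┏━━━━━━━━━━━━━━━━━━━━━━━━
           ┃ FileViewer             
           ┠────────────────────────
           ┃from typing import Any  
           ┃import time             
           ┃                        
           ┃# Handle edge cases     
           ┃items = config.handle() 
           ┃# Handle edge cases     
 ┏━━━━━━━━━━━━━━━━━━━━━━━┓transform(
 ┃ HexEditor             ┃or this se
 ┠───────────────────────┨t.process(
 ┃00000000  69 93 22 35 6┃          
 ┃00000010  8d 8d 8d 8d 4┃or this se
 ┃00000020  32 a2 77 d6 d┃.validate(
 ┃00000030  84 48 20 c4 f┃onfig(valu
 ┃00000040  2d cb c8 c6 9┃n config: 
 ┃                       ┃n state:  


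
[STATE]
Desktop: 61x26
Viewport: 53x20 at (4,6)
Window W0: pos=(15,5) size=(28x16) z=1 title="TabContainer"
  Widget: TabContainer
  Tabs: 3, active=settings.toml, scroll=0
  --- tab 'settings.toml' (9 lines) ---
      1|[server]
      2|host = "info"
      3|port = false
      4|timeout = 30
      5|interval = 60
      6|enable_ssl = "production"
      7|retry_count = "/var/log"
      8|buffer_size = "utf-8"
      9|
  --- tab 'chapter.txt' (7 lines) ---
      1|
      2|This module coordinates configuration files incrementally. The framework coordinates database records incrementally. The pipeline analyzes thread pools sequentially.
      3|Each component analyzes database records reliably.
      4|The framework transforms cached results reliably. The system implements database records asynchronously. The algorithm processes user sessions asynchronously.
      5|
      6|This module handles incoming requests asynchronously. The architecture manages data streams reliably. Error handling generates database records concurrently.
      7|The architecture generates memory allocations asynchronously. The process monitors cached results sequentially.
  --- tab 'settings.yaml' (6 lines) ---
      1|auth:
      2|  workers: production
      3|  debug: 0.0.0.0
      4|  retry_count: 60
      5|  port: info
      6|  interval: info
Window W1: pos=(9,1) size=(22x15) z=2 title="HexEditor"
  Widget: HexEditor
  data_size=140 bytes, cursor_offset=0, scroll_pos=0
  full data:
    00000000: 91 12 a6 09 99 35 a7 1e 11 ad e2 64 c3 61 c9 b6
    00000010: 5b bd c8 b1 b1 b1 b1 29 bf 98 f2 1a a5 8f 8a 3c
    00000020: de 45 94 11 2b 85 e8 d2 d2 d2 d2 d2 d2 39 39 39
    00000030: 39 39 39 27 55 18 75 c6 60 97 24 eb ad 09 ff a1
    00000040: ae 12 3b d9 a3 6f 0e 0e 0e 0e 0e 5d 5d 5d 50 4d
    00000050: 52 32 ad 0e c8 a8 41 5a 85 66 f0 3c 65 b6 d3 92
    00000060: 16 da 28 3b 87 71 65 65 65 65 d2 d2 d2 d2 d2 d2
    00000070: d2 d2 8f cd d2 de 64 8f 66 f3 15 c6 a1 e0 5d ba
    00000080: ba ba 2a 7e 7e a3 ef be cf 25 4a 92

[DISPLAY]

     ┃00000020  de 45 94 1┃           ┃              
     ┃00000030  39 39 39 2┃───────────┨              
     ┃00000040  ae 12 3b d┃│ chapter.t┃              
     ┃00000050  52 32 ad 0┃───────────┃              
     ┃00000060  16 da 28 3┃           ┃              
     ┃00000070  d2 d2 8f c┃           ┃              
     ┃00000080  ba ba 2a 7┃           ┃              
     ┃                    ┃           ┃              
     ┃                    ┃           ┃              
     ┗━━━━━━━━━━━━━━━━━━━━┛roduction" ┃              
           ┃retry_count = "/var/log"  ┃              
           ┃buffer_size = "utf-8"     ┃              
           ┃                          ┃              
           ┃                          ┃              
           ┗━━━━━━━━━━━━━━━━━━━━━━━━━━┛              
                                                     
                                                     
                                                     
                                                     
                                                     


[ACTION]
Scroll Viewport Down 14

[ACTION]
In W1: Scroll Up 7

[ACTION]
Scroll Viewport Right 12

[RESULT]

 ┃00000020  de 45 94 1┃           ┃                  
 ┃00000030  39 39 39 2┃───────────┨                  
 ┃00000040  ae 12 3b d┃│ chapter.t┃                  
 ┃00000050  52 32 ad 0┃───────────┃                  
 ┃00000060  16 da 28 3┃           ┃                  
 ┃00000070  d2 d2 8f c┃           ┃                  
 ┃00000080  ba ba 2a 7┃           ┃                  
 ┃                    ┃           ┃                  
 ┃                    ┃           ┃                  
 ┗━━━━━━━━━━━━━━━━━━━━┛roduction" ┃                  
       ┃retry_count = "/var/log"  ┃                  
       ┃buffer_size = "utf-8"     ┃                  
       ┃                          ┃                  
       ┃                          ┃                  
       ┗━━━━━━━━━━━━━━━━━━━━━━━━━━┛                  
                                                     
                                                     
                                                     
                                                     
                                                     


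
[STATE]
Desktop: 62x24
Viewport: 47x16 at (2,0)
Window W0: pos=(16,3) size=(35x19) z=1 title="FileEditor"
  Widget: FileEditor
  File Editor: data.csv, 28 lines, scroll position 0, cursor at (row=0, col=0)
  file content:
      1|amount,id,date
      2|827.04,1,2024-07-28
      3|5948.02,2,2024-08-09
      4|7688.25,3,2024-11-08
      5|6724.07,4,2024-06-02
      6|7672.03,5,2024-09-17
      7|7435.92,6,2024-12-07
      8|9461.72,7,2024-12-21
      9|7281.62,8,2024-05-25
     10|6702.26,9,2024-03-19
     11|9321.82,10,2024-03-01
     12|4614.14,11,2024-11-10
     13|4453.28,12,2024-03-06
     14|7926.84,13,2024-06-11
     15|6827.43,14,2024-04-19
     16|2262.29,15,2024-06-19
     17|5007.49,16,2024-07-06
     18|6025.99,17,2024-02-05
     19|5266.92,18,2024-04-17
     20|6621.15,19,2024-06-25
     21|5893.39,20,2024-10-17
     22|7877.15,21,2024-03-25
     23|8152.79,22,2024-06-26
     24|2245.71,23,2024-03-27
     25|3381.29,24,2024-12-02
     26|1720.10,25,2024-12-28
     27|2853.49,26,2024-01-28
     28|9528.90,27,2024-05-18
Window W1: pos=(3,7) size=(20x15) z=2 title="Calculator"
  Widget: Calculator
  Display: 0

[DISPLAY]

                                               
                                               
                                               
              ┏━━━━━━━━━━━━━━━━━━━━━━━━━━━━━━━━
              ┃ FileEditor                     
              ┠────────────────────────────────
              ┃█mount,id,date                  
 ┏━━━━━━━━━━━━━━━━━━┓,1,2024-07-28             
 ┃ Calculator       ┃2,2,2024-08-09            
 ┠──────────────────┨5,3,2024-11-08            
 ┃                 0┃7,4,2024-06-02            
 ┃┌───┬───┬───┬───┐ ┃3,5,2024-09-17            
 ┃│ 7 │ 8 │ 9 │ ÷ │ ┃2,6,2024-12-07            
 ┃├───┼───┼───┼───┤ ┃2,7,2024-12-21            
 ┃│ 4 │ 5 │ 6 │ × │ ┃2,8,2024-05-25            
 ┃├───┼───┼───┼───┤ ┃6,9,2024-03-19            


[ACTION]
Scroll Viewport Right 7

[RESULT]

                                               
                                               
                                               
       ┏━━━━━━━━━━━━━━━━━━━━━━━━━━━━━━━━━┓     
       ┃ FileEditor                      ┃     
       ┠─────────────────────────────────┨     
       ┃█mount,id,date                  ▲┃     
━━━━━━━━━━━━━┓,1,2024-07-28             █┃     
ulator       ┃2,2,2024-08-09            ░┃     
─────────────┨5,3,2024-11-08            ░┃     
            0┃7,4,2024-06-02            ░┃     
───┬───┬───┐ ┃3,5,2024-09-17            ░┃     
 8 │ 9 │ ÷ │ ┃2,6,2024-12-07            ░┃     
───┼───┼───┤ ┃2,7,2024-12-21            ░┃     
 5 │ 6 │ × │ ┃2,8,2024-05-25            ░┃     
───┼───┼───┤ ┃6,9,2024-03-19            ░┃     


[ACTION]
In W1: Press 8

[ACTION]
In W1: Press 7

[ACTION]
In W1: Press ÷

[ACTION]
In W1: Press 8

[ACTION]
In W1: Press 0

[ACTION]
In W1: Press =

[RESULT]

                                               
                                               
                                               
       ┏━━━━━━━━━━━━━━━━━━━━━━━━━━━━━━━━━┓     
       ┃ FileEditor                      ┃     
       ┠─────────────────────────────────┨     
       ┃█mount,id,date                  ▲┃     
━━━━━━━━━━━━━┓,1,2024-07-28             █┃     
ulator       ┃2,2,2024-08-09            ░┃     
─────────────┨5,3,2024-11-08            ░┃     
       1.0875┃7,4,2024-06-02            ░┃     
───┬───┬───┐ ┃3,5,2024-09-17            ░┃     
 8 │ 9 │ ÷ │ ┃2,6,2024-12-07            ░┃     
───┼───┼───┤ ┃2,7,2024-12-21            ░┃     
 5 │ 6 │ × │ ┃2,8,2024-05-25            ░┃     
───┼───┼───┤ ┃6,9,2024-03-19            ░┃     


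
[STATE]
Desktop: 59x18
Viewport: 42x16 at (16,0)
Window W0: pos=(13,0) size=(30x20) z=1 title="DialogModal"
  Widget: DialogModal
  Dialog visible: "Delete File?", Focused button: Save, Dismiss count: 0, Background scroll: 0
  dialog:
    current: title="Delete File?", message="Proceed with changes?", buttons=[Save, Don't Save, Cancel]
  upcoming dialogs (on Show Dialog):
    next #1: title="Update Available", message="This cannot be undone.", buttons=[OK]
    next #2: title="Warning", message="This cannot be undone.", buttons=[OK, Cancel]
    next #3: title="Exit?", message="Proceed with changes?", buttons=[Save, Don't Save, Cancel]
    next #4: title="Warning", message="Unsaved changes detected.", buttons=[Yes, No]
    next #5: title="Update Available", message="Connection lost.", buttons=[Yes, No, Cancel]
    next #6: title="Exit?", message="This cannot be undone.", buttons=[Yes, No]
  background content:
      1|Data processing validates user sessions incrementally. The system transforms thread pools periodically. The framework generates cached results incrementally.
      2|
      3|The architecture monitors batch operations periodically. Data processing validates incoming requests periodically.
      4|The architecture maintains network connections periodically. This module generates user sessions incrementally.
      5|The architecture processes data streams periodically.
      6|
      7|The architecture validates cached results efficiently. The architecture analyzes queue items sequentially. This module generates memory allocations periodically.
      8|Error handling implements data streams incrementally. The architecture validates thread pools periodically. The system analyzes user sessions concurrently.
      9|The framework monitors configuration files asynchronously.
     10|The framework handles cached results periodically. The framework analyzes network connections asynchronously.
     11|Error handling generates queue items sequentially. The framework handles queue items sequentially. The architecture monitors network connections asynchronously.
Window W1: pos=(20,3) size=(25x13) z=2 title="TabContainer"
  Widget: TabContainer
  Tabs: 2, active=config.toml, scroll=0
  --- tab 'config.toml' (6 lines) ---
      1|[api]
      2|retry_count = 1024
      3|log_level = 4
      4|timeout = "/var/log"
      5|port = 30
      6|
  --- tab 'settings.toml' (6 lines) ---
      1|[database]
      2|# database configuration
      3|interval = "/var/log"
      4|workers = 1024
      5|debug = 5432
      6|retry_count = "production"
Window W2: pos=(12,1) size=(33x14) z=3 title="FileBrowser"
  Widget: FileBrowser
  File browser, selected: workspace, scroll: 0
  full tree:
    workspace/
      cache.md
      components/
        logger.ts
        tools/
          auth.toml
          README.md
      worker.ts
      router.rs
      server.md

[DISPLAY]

━━━━━━━━━━━━━━━━━━━━━━━━━━┓               
━━━━━━━━━━━━━━━━━━━━━━━━━━━━┓             
leBrowser                   ┃             
────────────────────────────┨             
-] workspace/               ┃             
 cache.md                   ┃             
 [+] components/            ┃             
 worker.ts                  ┃             
 router.rs                  ┃             
 server.md                  ┃             
                            ┃             
                            ┃             
                            ┃             
                            ┃             
━━━━━━━━━━━━━━━━━━━━━━━━━━━━┛             
    ┗━━━━━━━━━━━━━━━━━━━━━━━┛             


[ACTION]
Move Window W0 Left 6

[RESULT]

━━━━━━━━━━━━━━━━━━━━┓                     
━━━━━━━━━━━━━━━━━━━━━━━━━━━━┓             
leBrowser                   ┃             
────────────────────────────┨             
-] workspace/               ┃             
 cache.md                   ┃             
 [+] components/            ┃             
 worker.ts                  ┃             
 router.rs                  ┃             
 server.md                  ┃             
                            ┃             
                            ┃             
                            ┃             
                            ┃             
━━━━━━━━━━━━━━━━━━━━━━━━━━━━┛             
    ┗━━━━━━━━━━━━━━━━━━━━━━━┛             


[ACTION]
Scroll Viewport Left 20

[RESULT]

       ┏━━━━━━━━━━━━━━━━━━━━━━━━━━━━┓     
       ┃ Dia┏━━━━━━━━━━━━━━━━━━━━━━━━━━━━━
       ┠────┃ FileBrowser                 
       ┃Data┠─────────────────────────────
       ┃    ┃> [-] workspace/             
       ┃The ┃    cache.md                 
       ┃The ┃    [+] components/          
       ┃The ┃    worker.ts                
       ┃  ┌─┃    router.rs                
       ┃Th│ ┃    server.md                
       ┃Er│P┃                             
       ┃Th│[┃                             
       ┃Th└─┃                             
       ┃Erro┃                             
       ┃    ┗━━━━━━━━━━━━━━━━━━━━━━━━━━━━━
       ┃            ┗━━━━━━━━━━━━━━━━━━━━━


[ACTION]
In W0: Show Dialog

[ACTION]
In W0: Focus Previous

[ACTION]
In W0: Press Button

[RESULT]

       ┏━━━━━━━━━━━━━━━━━━━━━━━━━━━━┓     
       ┃ Dia┏━━━━━━━━━━━━━━━━━━━━━━━━━━━━━
       ┠────┃ FileBrowser                 
       ┃Data┠─────────────────────────────
       ┃    ┃> [-] workspace/             
       ┃The ┃    cache.md                 
       ┃The ┃    [+] components/          
       ┃The ┃    worker.ts                
       ┃    ┃    router.rs                
       ┃The ┃    server.md                
       ┃Erro┃                             
       ┃The ┃                             
       ┃The ┃                             
       ┃Erro┃                             
       ┃    ┗━━━━━━━━━━━━━━━━━━━━━━━━━━━━━
       ┃            ┗━━━━━━━━━━━━━━━━━━━━━


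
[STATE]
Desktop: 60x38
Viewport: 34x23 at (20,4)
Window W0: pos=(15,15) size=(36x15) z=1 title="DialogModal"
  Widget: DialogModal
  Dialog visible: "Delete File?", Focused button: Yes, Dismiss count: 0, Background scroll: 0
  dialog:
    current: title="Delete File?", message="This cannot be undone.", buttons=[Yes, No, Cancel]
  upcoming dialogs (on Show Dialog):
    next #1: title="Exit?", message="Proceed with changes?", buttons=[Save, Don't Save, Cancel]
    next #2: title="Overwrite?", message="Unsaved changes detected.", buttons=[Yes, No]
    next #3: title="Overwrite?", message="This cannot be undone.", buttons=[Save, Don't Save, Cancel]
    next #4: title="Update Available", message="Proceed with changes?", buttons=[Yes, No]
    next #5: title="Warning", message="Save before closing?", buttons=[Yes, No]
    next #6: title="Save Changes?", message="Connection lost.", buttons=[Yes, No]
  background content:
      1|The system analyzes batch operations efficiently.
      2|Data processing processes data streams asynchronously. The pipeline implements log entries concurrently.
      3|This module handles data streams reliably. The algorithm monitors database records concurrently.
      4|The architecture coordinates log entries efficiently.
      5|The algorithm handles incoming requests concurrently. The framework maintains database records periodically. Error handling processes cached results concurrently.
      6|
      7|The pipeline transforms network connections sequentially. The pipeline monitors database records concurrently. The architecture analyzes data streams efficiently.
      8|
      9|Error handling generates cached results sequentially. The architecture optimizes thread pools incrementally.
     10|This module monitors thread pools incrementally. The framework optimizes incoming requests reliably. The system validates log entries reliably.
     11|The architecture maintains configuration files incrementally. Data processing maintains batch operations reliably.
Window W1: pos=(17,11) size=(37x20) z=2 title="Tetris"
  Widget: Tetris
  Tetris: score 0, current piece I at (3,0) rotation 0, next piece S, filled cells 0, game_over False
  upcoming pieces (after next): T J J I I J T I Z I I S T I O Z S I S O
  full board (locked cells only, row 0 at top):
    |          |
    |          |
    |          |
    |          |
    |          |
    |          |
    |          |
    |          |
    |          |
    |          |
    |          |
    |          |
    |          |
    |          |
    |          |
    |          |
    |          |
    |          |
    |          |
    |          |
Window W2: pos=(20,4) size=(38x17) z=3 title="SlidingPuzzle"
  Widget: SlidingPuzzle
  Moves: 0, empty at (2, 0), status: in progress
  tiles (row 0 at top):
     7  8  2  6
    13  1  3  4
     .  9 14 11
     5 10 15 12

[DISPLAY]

┏━━━━━━━━━━━━━━━━━━━━━━━━━━━━━━━━━
┃ SlidingPuzzle                   
┠─────────────────────────────────
┃┌────┬────┬────┬────┐            
┃│  7 │  8 │  2 │  6 │            
┃├────┼────┼────┼────┤            
┃│ 13 │  1 │  3 │  4 │            
┃├────┼────┼────┼────┤            
┃│    │  9 │ 14 │ 11 │            
┃├────┼────┼────┼────┤            
┃│  5 │ 10 │ 15 │ 12 │            
┃└────┴────┴────┴────┘            
┃Moves: 0                         
┃                                 
┃                                 
┃                                 
┗━━━━━━━━━━━━━━━━━━━━━━━━━━━━━━━━━
        │0                       ┃
        │                        ┃
        │                        ┃
        │                        ┃
        │                        ┃
        │                        ┃


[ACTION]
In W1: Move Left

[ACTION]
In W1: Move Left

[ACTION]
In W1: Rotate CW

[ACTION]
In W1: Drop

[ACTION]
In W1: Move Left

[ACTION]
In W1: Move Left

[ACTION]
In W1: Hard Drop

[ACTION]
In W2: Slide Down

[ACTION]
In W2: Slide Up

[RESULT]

┏━━━━━━━━━━━━━━━━━━━━━━━━━━━━━━━━━
┃ SlidingPuzzle                   
┠─────────────────────────────────
┃┌────┬────┬────┬────┐            
┃│  7 │  8 │  2 │  6 │            
┃├────┼────┼────┼────┤            
┃│ 13 │  1 │  3 │  4 │            
┃├────┼────┼────┼────┤            
┃│    │  9 │ 14 │ 11 │            
┃├────┼────┼────┼────┤            
┃│  5 │ 10 │ 15 │ 12 │            
┃└────┴────┴────┴────┘            
┃Moves: 2                         
┃                                 
┃                                 
┃                                 
┗━━━━━━━━━━━━━━━━━━━━━━━━━━━━━━━━━
        │0                       ┃
        │                        ┃
        │                        ┃
        │                        ┃
        │                        ┃
        │                        ┃
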